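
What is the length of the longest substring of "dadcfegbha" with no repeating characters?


Input: "dadcfegbha"
Sliding window (track last position of each char):
  Position 0 ('d'): window [0,0] length 1 -- new best
  Position 1 ('a'): window [0,1] length 2 -- new best
  Position 2 ('d'): repeat (last at 0), move window start to 1
  Position 2 ('d'): window [1,2] length 2
  Position 3 ('c'): window [1,3] length 3 -- new best
  Position 4 ('f'): window [1,4] length 4 -- new best
  Position 5 ('e'): window [1,5] length 5 -- new best
  Position 6 ('g'): window [1,6] length 6 -- new best
  Position 7 ('b'): window [1,7] length 7 -- new best
  Position 8 ('h'): window [1,8] length 8 -- new best
  Position 9 ('a'): repeat (last at 1), move window start to 2
  Position 9 ('a'): window [2,9] length 8
Longest substring with no repeats: "adcfegbh" with length 8

8


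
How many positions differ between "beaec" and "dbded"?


Comparing "beaec" and "dbded" position by position:
  Position 0: 'b' vs 'd' => DIFFER
  Position 1: 'e' vs 'b' => DIFFER
  Position 2: 'a' vs 'd' => DIFFER
  Position 3: 'e' vs 'e' => same
  Position 4: 'c' vs 'd' => DIFFER
Positions that differ: 4

4


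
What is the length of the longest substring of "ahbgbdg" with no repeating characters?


Input: "ahbgbdg"
Sliding window (track last position of each char):
  Position 0 ('a'): window [0,0] length 1 -- new best
  Position 1 ('h'): window [0,1] length 2 -- new best
  Position 2 ('b'): window [0,2] length 3 -- new best
  Position 3 ('g'): window [0,3] length 4 -- new best
  Position 4 ('b'): repeat (last at 2), move window start to 3
  Position 4 ('b'): window [3,4] length 2
  Position 5 ('d'): window [3,5] length 3
  Position 6 ('g'): repeat (last at 3), move window start to 4
  Position 6 ('g'): window [4,6] length 3
Longest substring with no repeats: "ahbg" with length 4

4


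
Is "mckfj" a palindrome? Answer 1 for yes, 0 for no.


Input: mckfj
Reversed: jfkcm
  Compare pos 0 ('m') with pos 4 ('j'): MISMATCH
  Compare pos 1 ('c') with pos 3 ('f'): MISMATCH
Result: not a palindrome

0


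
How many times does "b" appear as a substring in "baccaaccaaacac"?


Searching for "b" in "baccaaccaaacac"
Scanning each position:
  Position 0: "b" => MATCH
  Position 1: "a" => no
  Position 2: "c" => no
  Position 3: "c" => no
  Position 4: "a" => no
  Position 5: "a" => no
  Position 6: "c" => no
  Position 7: "c" => no
  Position 8: "a" => no
  Position 9: "a" => no
  Position 10: "a" => no
  Position 11: "c" => no
  Position 12: "a" => no
  Position 13: "c" => no
Total occurrences: 1

1


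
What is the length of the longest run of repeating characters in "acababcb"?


Input: "acababcb"
Scanning for longest run:
  Position 1 ('c'): new char, reset run to 1
  Position 2 ('a'): new char, reset run to 1
  Position 3 ('b'): new char, reset run to 1
  Position 4 ('a'): new char, reset run to 1
  Position 5 ('b'): new char, reset run to 1
  Position 6 ('c'): new char, reset run to 1
  Position 7 ('b'): new char, reset run to 1
Longest run: 'a' with length 1

1


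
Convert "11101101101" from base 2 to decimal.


Input: "11101101101" in base 2
Positional expansion:
  Digit '1' (value 1) x 2^10 = 1024
  Digit '1' (value 1) x 2^9 = 512
  Digit '1' (value 1) x 2^8 = 256
  Digit '0' (value 0) x 2^7 = 0
  Digit '1' (value 1) x 2^6 = 64
  Digit '1' (value 1) x 2^5 = 32
  Digit '0' (value 0) x 2^4 = 0
  Digit '1' (value 1) x 2^3 = 8
  Digit '1' (value 1) x 2^2 = 4
  Digit '0' (value 0) x 2^1 = 0
  Digit '1' (value 1) x 2^0 = 1
Sum = 1901

1901


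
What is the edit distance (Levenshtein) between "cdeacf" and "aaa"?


Computing edit distance: "cdeacf" -> "aaa"
DP table:
           a    a    a
      0    1    2    3
  c   1    1    2    3
  d   2    2    2    3
  e   3    3    3    3
  a   4    3    3    3
  c   5    4    4    4
  f   6    5    5    5
Edit distance = dp[6][3] = 5

5


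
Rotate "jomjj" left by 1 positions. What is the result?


Input: "jomjj", rotate left by 1
First 1 characters: "j"
Remaining characters: "omjj"
Concatenate remaining + first: "omjj" + "j" = "omjjj"

omjjj


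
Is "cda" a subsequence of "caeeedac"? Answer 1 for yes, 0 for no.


Check if "cda" is a subsequence of "caeeedac"
Greedy scan:
  Position 0 ('c'): matches sub[0] = 'c'
  Position 1 ('a'): no match needed
  Position 2 ('e'): no match needed
  Position 3 ('e'): no match needed
  Position 4 ('e'): no match needed
  Position 5 ('d'): matches sub[1] = 'd'
  Position 6 ('a'): matches sub[2] = 'a'
  Position 7 ('c'): no match needed
All 3 characters matched => is a subsequence

1


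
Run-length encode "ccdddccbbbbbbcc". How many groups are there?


Input: ccdddccbbbbbbcc
Scanning for consecutive runs:
  Group 1: 'c' x 2 (positions 0-1)
  Group 2: 'd' x 3 (positions 2-4)
  Group 3: 'c' x 2 (positions 5-6)
  Group 4: 'b' x 6 (positions 7-12)
  Group 5: 'c' x 2 (positions 13-14)
Total groups: 5

5


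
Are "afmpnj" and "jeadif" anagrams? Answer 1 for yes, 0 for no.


Strings: "afmpnj", "jeadif"
Sorted first:  afjmnp
Sorted second: adefij
Differ at position 1: 'f' vs 'd' => not anagrams

0


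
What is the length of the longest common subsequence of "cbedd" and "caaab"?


LCS of "cbedd" and "caaab"
DP table:
           c    a    a    a    b
      0    0    0    0    0    0
  c   0    1    1    1    1    1
  b   0    1    1    1    1    2
  e   0    1    1    1    1    2
  d   0    1    1    1    1    2
  d   0    1    1    1    1    2
LCS length = dp[5][5] = 2

2


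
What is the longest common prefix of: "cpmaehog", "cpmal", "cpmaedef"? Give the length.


Words: cpmaehog, cpmal, cpmaedef
  Position 0: all 'c' => match
  Position 1: all 'p' => match
  Position 2: all 'm' => match
  Position 3: all 'a' => match
  Position 4: ('e', 'l', 'e') => mismatch, stop
LCP = "cpma" (length 4)

4


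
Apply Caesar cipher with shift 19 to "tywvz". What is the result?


Caesar cipher: shift "tywvz" by 19
  't' (pos 19) + 19 = pos 12 = 'm'
  'y' (pos 24) + 19 = pos 17 = 'r'
  'w' (pos 22) + 19 = pos 15 = 'p'
  'v' (pos 21) + 19 = pos 14 = 'o'
  'z' (pos 25) + 19 = pos 18 = 's'
Result: mrpos

mrpos


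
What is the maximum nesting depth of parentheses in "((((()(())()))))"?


Input: "((((()(())()))))"
Tracking depth:
  Position 0 '(': depth becomes 1
  Position 1 '(': depth becomes 2
  Position 2 '(': depth becomes 3
  Position 3 '(': depth becomes 4
  Position 4 '(': depth becomes 5
  Position 5 ')': depth becomes 4
  Position 6 '(': depth becomes 5
  Position 7 '(': depth becomes 6
  Position 8 ')': depth becomes 5
  Position 9 ')': depth becomes 4
  Position 10 '(': depth becomes 5
  Position 11 ')': depth becomes 4
  Position 12 ')': depth becomes 3
  Position 13 ')': depth becomes 2
  Position 14 ')': depth becomes 1
  Position 15 ')': depth becomes 0
Maximum depth reached: 6

6


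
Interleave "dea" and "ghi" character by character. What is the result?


Interleaving "dea" and "ghi":
  Position 0: 'd' from first, 'g' from second => "dg"
  Position 1: 'e' from first, 'h' from second => "eh"
  Position 2: 'a' from first, 'i' from second => "ai"
Result: dgehai

dgehai


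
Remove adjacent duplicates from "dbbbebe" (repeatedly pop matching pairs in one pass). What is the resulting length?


Input: dbbbebe
Stack-based adjacent duplicate removal:
  Read 'd': push. Stack: d
  Read 'b': push. Stack: db
  Read 'b': matches stack top 'b' => pop. Stack: d
  Read 'b': push. Stack: db
  Read 'e': push. Stack: dbe
  Read 'b': push. Stack: dbeb
  Read 'e': push. Stack: dbebe
Final stack: "dbebe" (length 5)

5


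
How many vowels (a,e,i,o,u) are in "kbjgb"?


Input: kbjgb
Checking each character:
  'k' at position 0: consonant
  'b' at position 1: consonant
  'j' at position 2: consonant
  'g' at position 3: consonant
  'b' at position 4: consonant
Total vowels: 0

0


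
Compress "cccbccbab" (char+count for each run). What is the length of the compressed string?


Input: cccbccbab
Runs:
  'c' x 3 => "c3"
  'b' x 1 => "b1"
  'c' x 2 => "c2"
  'b' x 1 => "b1"
  'a' x 1 => "a1"
  'b' x 1 => "b1"
Compressed: "c3b1c2b1a1b1"
Compressed length: 12

12


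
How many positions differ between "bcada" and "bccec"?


Comparing "bcada" and "bccec" position by position:
  Position 0: 'b' vs 'b' => same
  Position 1: 'c' vs 'c' => same
  Position 2: 'a' vs 'c' => DIFFER
  Position 3: 'd' vs 'e' => DIFFER
  Position 4: 'a' vs 'c' => DIFFER
Positions that differ: 3

3


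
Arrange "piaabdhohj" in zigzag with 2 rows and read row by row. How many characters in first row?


Zigzag "piaabdhohj" into 2 rows:
Placing characters:
  'p' => row 0
  'i' => row 1
  'a' => row 0
  'a' => row 1
  'b' => row 0
  'd' => row 1
  'h' => row 0
  'o' => row 1
  'h' => row 0
  'j' => row 1
Rows:
  Row 0: "pabhh"
  Row 1: "iadoj"
First row length: 5

5


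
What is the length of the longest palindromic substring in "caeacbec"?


Input: "caeacbec"
Checking substrings for palindromes:
  [0:5] "caeac" (len 5) => palindrome
  [1:4] "aea" (len 3) => palindrome
Longest palindromic substring: "caeac" with length 5

5


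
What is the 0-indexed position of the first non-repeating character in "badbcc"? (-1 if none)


Input: badbcc
Character frequencies:
  'a': 1
  'b': 2
  'c': 2
  'd': 1
Scanning left to right for freq == 1:
  Position 0 ('b'): freq=2, skip
  Position 1 ('a'): unique! => answer = 1

1


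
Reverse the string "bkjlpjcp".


Input: bkjlpjcp
Reading characters right to left:
  Position 7: 'p'
  Position 6: 'c'
  Position 5: 'j'
  Position 4: 'p'
  Position 3: 'l'
  Position 2: 'j'
  Position 1: 'k'
  Position 0: 'b'
Reversed: pcjpljkb

pcjpljkb


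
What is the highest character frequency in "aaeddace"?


Input: aaeddace
Character counts:
  'a': 3
  'c': 1
  'd': 2
  'e': 2
Maximum frequency: 3

3


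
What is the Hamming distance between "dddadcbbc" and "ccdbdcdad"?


Comparing "dddadcbbc" and "ccdbdcdad" position by position:
  Position 0: 'd' vs 'c' => differ
  Position 1: 'd' vs 'c' => differ
  Position 2: 'd' vs 'd' => same
  Position 3: 'a' vs 'b' => differ
  Position 4: 'd' vs 'd' => same
  Position 5: 'c' vs 'c' => same
  Position 6: 'b' vs 'd' => differ
  Position 7: 'b' vs 'a' => differ
  Position 8: 'c' vs 'd' => differ
Total differences (Hamming distance): 6

6


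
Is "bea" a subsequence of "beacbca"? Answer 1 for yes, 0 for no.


Check if "bea" is a subsequence of "beacbca"
Greedy scan:
  Position 0 ('b'): matches sub[0] = 'b'
  Position 1 ('e'): matches sub[1] = 'e'
  Position 2 ('a'): matches sub[2] = 'a'
  Position 3 ('c'): no match needed
  Position 4 ('b'): no match needed
  Position 5 ('c'): no match needed
  Position 6 ('a'): no match needed
All 3 characters matched => is a subsequence

1


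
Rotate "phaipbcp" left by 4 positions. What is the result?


Input: "phaipbcp", rotate left by 4
First 4 characters: "phai"
Remaining characters: "pbcp"
Concatenate remaining + first: "pbcp" + "phai" = "pbcpphai"

pbcpphai


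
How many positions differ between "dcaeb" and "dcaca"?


Comparing "dcaeb" and "dcaca" position by position:
  Position 0: 'd' vs 'd' => same
  Position 1: 'c' vs 'c' => same
  Position 2: 'a' vs 'a' => same
  Position 3: 'e' vs 'c' => DIFFER
  Position 4: 'b' vs 'a' => DIFFER
Positions that differ: 2

2


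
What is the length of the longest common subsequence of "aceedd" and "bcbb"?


LCS of "aceedd" and "bcbb"
DP table:
           b    c    b    b
      0    0    0    0    0
  a   0    0    0    0    0
  c   0    0    1    1    1
  e   0    0    1    1    1
  e   0    0    1    1    1
  d   0    0    1    1    1
  d   0    0    1    1    1
LCS length = dp[6][4] = 1

1


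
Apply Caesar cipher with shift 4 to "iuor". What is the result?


Caesar cipher: shift "iuor" by 4
  'i' (pos 8) + 4 = pos 12 = 'm'
  'u' (pos 20) + 4 = pos 24 = 'y'
  'o' (pos 14) + 4 = pos 18 = 's'
  'r' (pos 17) + 4 = pos 21 = 'v'
Result: mysv

mysv


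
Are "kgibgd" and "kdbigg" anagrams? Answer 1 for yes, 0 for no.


Strings: "kgibgd", "kdbigg"
Sorted first:  bdggik
Sorted second: bdggik
Sorted forms match => anagrams

1


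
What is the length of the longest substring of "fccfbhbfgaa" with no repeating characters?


Input: "fccfbhbfgaa"
Sliding window (track last position of each char):
  Position 0 ('f'): window [0,0] length 1 -- new best
  Position 1 ('c'): window [0,1] length 2 -- new best
  Position 2 ('c'): repeat (last at 1), move window start to 2
  Position 2 ('c'): window [2,2] length 1
  Position 3 ('f'): window [2,3] length 2
  Position 4 ('b'): window [2,4] length 3 -- new best
  Position 5 ('h'): window [2,5] length 4 -- new best
  Position 6 ('b'): repeat (last at 4), move window start to 5
  Position 6 ('b'): window [5,6] length 2
  Position 7 ('f'): window [5,7] length 3
  Position 8 ('g'): window [5,8] length 4
  Position 9 ('a'): window [5,9] length 5 -- new best
  Position 10 ('a'): repeat (last at 9), move window start to 10
  Position 10 ('a'): window [10,10] length 1
Longest substring with no repeats: "hbfga" with length 5

5


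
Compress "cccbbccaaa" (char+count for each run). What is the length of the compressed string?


Input: cccbbccaaa
Runs:
  'c' x 3 => "c3"
  'b' x 2 => "b2"
  'c' x 2 => "c2"
  'a' x 3 => "a3"
Compressed: "c3b2c2a3"
Compressed length: 8

8


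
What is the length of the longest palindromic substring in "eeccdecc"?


Input: "eeccdecc"
Checking substrings for palindromes:
  [0:2] "ee" (len 2) => palindrome
  [2:4] "cc" (len 2) => palindrome
  [6:8] "cc" (len 2) => palindrome
Longest palindromic substring: "ee" with length 2

2


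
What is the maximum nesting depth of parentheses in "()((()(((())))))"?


Input: "()((()(((())))))"
Tracking depth:
  Position 0 '(': depth becomes 1
  Position 1 ')': depth becomes 0
  Position 2 '(': depth becomes 1
  Position 3 '(': depth becomes 2
  Position 4 '(': depth becomes 3
  Position 5 ')': depth becomes 2
  Position 6 '(': depth becomes 3
  Position 7 '(': depth becomes 4
  Position 8 '(': depth becomes 5
  Position 9 '(': depth becomes 6
  Position 10 ')': depth becomes 5
  Position 11 ')': depth becomes 4
  Position 12 ')': depth becomes 3
  Position 13 ')': depth becomes 2
  Position 14 ')': depth becomes 1
  Position 15 ')': depth becomes 0
Maximum depth reached: 6

6


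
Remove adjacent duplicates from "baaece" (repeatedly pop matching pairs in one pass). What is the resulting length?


Input: baaece
Stack-based adjacent duplicate removal:
  Read 'b': push. Stack: b
  Read 'a': push. Stack: ba
  Read 'a': matches stack top 'a' => pop. Stack: b
  Read 'e': push. Stack: be
  Read 'c': push. Stack: bec
  Read 'e': push. Stack: bece
Final stack: "bece" (length 4)

4


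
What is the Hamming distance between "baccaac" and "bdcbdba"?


Comparing "baccaac" and "bdcbdba" position by position:
  Position 0: 'b' vs 'b' => same
  Position 1: 'a' vs 'd' => differ
  Position 2: 'c' vs 'c' => same
  Position 3: 'c' vs 'b' => differ
  Position 4: 'a' vs 'd' => differ
  Position 5: 'a' vs 'b' => differ
  Position 6: 'c' vs 'a' => differ
Total differences (Hamming distance): 5

5


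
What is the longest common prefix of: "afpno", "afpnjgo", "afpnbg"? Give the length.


Words: afpno, afpnjgo, afpnbg
  Position 0: all 'a' => match
  Position 1: all 'f' => match
  Position 2: all 'p' => match
  Position 3: all 'n' => match
  Position 4: ('o', 'j', 'b') => mismatch, stop
LCP = "afpn" (length 4)

4


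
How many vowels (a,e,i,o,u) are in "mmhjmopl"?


Input: mmhjmopl
Checking each character:
  'm' at position 0: consonant
  'm' at position 1: consonant
  'h' at position 2: consonant
  'j' at position 3: consonant
  'm' at position 4: consonant
  'o' at position 5: vowel (running total: 1)
  'p' at position 6: consonant
  'l' at position 7: consonant
Total vowels: 1

1


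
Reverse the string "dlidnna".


Input: dlidnna
Reading characters right to left:
  Position 6: 'a'
  Position 5: 'n'
  Position 4: 'n'
  Position 3: 'd'
  Position 2: 'i'
  Position 1: 'l'
  Position 0: 'd'
Reversed: anndild

anndild


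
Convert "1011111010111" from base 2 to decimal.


Input: "1011111010111" in base 2
Positional expansion:
  Digit '1' (value 1) x 2^12 = 4096
  Digit '0' (value 0) x 2^11 = 0
  Digit '1' (value 1) x 2^10 = 1024
  Digit '1' (value 1) x 2^9 = 512
  Digit '1' (value 1) x 2^8 = 256
  Digit '1' (value 1) x 2^7 = 128
  Digit '1' (value 1) x 2^6 = 64
  Digit '0' (value 0) x 2^5 = 0
  Digit '1' (value 1) x 2^4 = 16
  Digit '0' (value 0) x 2^3 = 0
  Digit '1' (value 1) x 2^2 = 4
  Digit '1' (value 1) x 2^1 = 2
  Digit '1' (value 1) x 2^0 = 1
Sum = 6103

6103


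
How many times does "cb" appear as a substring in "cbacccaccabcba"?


Searching for "cb" in "cbacccaccabcba"
Scanning each position:
  Position 0: "cb" => MATCH
  Position 1: "ba" => no
  Position 2: "ac" => no
  Position 3: "cc" => no
  Position 4: "cc" => no
  Position 5: "ca" => no
  Position 6: "ac" => no
  Position 7: "cc" => no
  Position 8: "ca" => no
  Position 9: "ab" => no
  Position 10: "bc" => no
  Position 11: "cb" => MATCH
  Position 12: "ba" => no
Total occurrences: 2

2


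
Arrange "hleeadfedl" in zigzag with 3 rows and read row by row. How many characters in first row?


Zigzag "hleeadfedl" into 3 rows:
Placing characters:
  'h' => row 0
  'l' => row 1
  'e' => row 2
  'e' => row 1
  'a' => row 0
  'd' => row 1
  'f' => row 2
  'e' => row 1
  'd' => row 0
  'l' => row 1
Rows:
  Row 0: "had"
  Row 1: "ledel"
  Row 2: "ef"
First row length: 3

3


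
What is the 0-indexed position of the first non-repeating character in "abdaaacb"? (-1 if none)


Input: abdaaacb
Character frequencies:
  'a': 4
  'b': 2
  'c': 1
  'd': 1
Scanning left to right for freq == 1:
  Position 0 ('a'): freq=4, skip
  Position 1 ('b'): freq=2, skip
  Position 2 ('d'): unique! => answer = 2

2


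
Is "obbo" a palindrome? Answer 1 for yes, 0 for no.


Input: obbo
Reversed: obbo
  Compare pos 0 ('o') with pos 3 ('o'): match
  Compare pos 1 ('b') with pos 2 ('b'): match
Result: palindrome

1


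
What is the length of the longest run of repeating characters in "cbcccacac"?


Input: "cbcccacac"
Scanning for longest run:
  Position 1 ('b'): new char, reset run to 1
  Position 2 ('c'): new char, reset run to 1
  Position 3 ('c'): continues run of 'c', length=2
  Position 4 ('c'): continues run of 'c', length=3
  Position 5 ('a'): new char, reset run to 1
  Position 6 ('c'): new char, reset run to 1
  Position 7 ('a'): new char, reset run to 1
  Position 8 ('c'): new char, reset run to 1
Longest run: 'c' with length 3

3


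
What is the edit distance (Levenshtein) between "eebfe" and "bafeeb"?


Computing edit distance: "eebfe" -> "bafeeb"
DP table:
           b    a    f    e    e    b
      0    1    2    3    4    5    6
  e   1    1    2    3    3    4    5
  e   2    2    2    3    3    3    4
  b   3    2    3    3    4    4    3
  f   4    3    3    3    4    5    4
  e   5    4    4    4    3    4    5
Edit distance = dp[5][6] = 5

5


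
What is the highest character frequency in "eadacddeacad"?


Input: eadacddeacad
Character counts:
  'a': 4
  'c': 2
  'd': 4
  'e': 2
Maximum frequency: 4

4


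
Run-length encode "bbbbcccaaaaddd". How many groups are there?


Input: bbbbcccaaaaddd
Scanning for consecutive runs:
  Group 1: 'b' x 4 (positions 0-3)
  Group 2: 'c' x 3 (positions 4-6)
  Group 3: 'a' x 4 (positions 7-10)
  Group 4: 'd' x 3 (positions 11-13)
Total groups: 4

4


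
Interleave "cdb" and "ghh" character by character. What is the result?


Interleaving "cdb" and "ghh":
  Position 0: 'c' from first, 'g' from second => "cg"
  Position 1: 'd' from first, 'h' from second => "dh"
  Position 2: 'b' from first, 'h' from second => "bh"
Result: cgdhbh

cgdhbh


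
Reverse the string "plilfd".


Input: plilfd
Reading characters right to left:
  Position 5: 'd'
  Position 4: 'f'
  Position 3: 'l'
  Position 2: 'i'
  Position 1: 'l'
  Position 0: 'p'
Reversed: dflilp

dflilp


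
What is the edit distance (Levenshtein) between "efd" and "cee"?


Computing edit distance: "efd" -> "cee"
DP table:
           c    e    e
      0    1    2    3
  e   1    1    1    2
  f   2    2    2    2
  d   3    3    3    3
Edit distance = dp[3][3] = 3

3


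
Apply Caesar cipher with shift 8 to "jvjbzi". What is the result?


Caesar cipher: shift "jvjbzi" by 8
  'j' (pos 9) + 8 = pos 17 = 'r'
  'v' (pos 21) + 8 = pos 3 = 'd'
  'j' (pos 9) + 8 = pos 17 = 'r'
  'b' (pos 1) + 8 = pos 9 = 'j'
  'z' (pos 25) + 8 = pos 7 = 'h'
  'i' (pos 8) + 8 = pos 16 = 'q'
Result: rdrjhq

rdrjhq


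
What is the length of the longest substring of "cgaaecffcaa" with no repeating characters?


Input: "cgaaecffcaa"
Sliding window (track last position of each char):
  Position 0 ('c'): window [0,0] length 1 -- new best
  Position 1 ('g'): window [0,1] length 2 -- new best
  Position 2 ('a'): window [0,2] length 3 -- new best
  Position 3 ('a'): repeat (last at 2), move window start to 3
  Position 3 ('a'): window [3,3] length 1
  Position 4 ('e'): window [3,4] length 2
  Position 5 ('c'): window [3,5] length 3
  Position 6 ('f'): window [3,6] length 4 -- new best
  Position 7 ('f'): repeat (last at 6), move window start to 7
  Position 7 ('f'): window [7,7] length 1
  Position 8 ('c'): window [7,8] length 2
  Position 9 ('a'): window [7,9] length 3
  Position 10 ('a'): repeat (last at 9), move window start to 10
  Position 10 ('a'): window [10,10] length 1
Longest substring with no repeats: "aecf" with length 4

4


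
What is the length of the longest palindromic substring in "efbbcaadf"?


Input: "efbbcaadf"
Checking substrings for palindromes:
  [2:4] "bb" (len 2) => palindrome
  [5:7] "aa" (len 2) => palindrome
Longest palindromic substring: "bb" with length 2

2


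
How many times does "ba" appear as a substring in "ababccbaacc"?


Searching for "ba" in "ababccbaacc"
Scanning each position:
  Position 0: "ab" => no
  Position 1: "ba" => MATCH
  Position 2: "ab" => no
  Position 3: "bc" => no
  Position 4: "cc" => no
  Position 5: "cb" => no
  Position 6: "ba" => MATCH
  Position 7: "aa" => no
  Position 8: "ac" => no
  Position 9: "cc" => no
Total occurrences: 2

2


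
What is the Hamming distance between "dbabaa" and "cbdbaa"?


Comparing "dbabaa" and "cbdbaa" position by position:
  Position 0: 'd' vs 'c' => differ
  Position 1: 'b' vs 'b' => same
  Position 2: 'a' vs 'd' => differ
  Position 3: 'b' vs 'b' => same
  Position 4: 'a' vs 'a' => same
  Position 5: 'a' vs 'a' => same
Total differences (Hamming distance): 2

2


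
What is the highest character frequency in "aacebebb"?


Input: aacebebb
Character counts:
  'a': 2
  'b': 3
  'c': 1
  'e': 2
Maximum frequency: 3

3


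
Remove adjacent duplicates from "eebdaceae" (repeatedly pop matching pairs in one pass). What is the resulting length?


Input: eebdaceae
Stack-based adjacent duplicate removal:
  Read 'e': push. Stack: e
  Read 'e': matches stack top 'e' => pop. Stack: (empty)
  Read 'b': push. Stack: b
  Read 'd': push. Stack: bd
  Read 'a': push. Stack: bda
  Read 'c': push. Stack: bdac
  Read 'e': push. Stack: bdace
  Read 'a': push. Stack: bdacea
  Read 'e': push. Stack: bdaceae
Final stack: "bdaceae" (length 7)

7


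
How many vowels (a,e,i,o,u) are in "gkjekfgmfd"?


Input: gkjekfgmfd
Checking each character:
  'g' at position 0: consonant
  'k' at position 1: consonant
  'j' at position 2: consonant
  'e' at position 3: vowel (running total: 1)
  'k' at position 4: consonant
  'f' at position 5: consonant
  'g' at position 6: consonant
  'm' at position 7: consonant
  'f' at position 8: consonant
  'd' at position 9: consonant
Total vowels: 1

1


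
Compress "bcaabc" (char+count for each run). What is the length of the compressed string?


Input: bcaabc
Runs:
  'b' x 1 => "b1"
  'c' x 1 => "c1"
  'a' x 2 => "a2"
  'b' x 1 => "b1"
  'c' x 1 => "c1"
Compressed: "b1c1a2b1c1"
Compressed length: 10

10


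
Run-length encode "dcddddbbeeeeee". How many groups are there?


Input: dcddddbbeeeeee
Scanning for consecutive runs:
  Group 1: 'd' x 1 (positions 0-0)
  Group 2: 'c' x 1 (positions 1-1)
  Group 3: 'd' x 4 (positions 2-5)
  Group 4: 'b' x 2 (positions 6-7)
  Group 5: 'e' x 6 (positions 8-13)
Total groups: 5

5


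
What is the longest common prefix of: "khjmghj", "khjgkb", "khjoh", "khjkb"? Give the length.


Words: khjmghj, khjgkb, khjoh, khjkb
  Position 0: all 'k' => match
  Position 1: all 'h' => match
  Position 2: all 'j' => match
  Position 3: ('m', 'g', 'o', 'k') => mismatch, stop
LCP = "khj" (length 3)

3


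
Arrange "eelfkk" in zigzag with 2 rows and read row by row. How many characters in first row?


Zigzag "eelfkk" into 2 rows:
Placing characters:
  'e' => row 0
  'e' => row 1
  'l' => row 0
  'f' => row 1
  'k' => row 0
  'k' => row 1
Rows:
  Row 0: "elk"
  Row 1: "efk"
First row length: 3

3


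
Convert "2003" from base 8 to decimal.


Input: "2003" in base 8
Positional expansion:
  Digit '2' (value 2) x 8^3 = 1024
  Digit '0' (value 0) x 8^2 = 0
  Digit '0' (value 0) x 8^1 = 0
  Digit '3' (value 3) x 8^0 = 3
Sum = 1027

1027


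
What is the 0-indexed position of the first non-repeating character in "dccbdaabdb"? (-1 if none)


Input: dccbdaabdb
Character frequencies:
  'a': 2
  'b': 3
  'c': 2
  'd': 3
Scanning left to right for freq == 1:
  Position 0 ('d'): freq=3, skip
  Position 1 ('c'): freq=2, skip
  Position 2 ('c'): freq=2, skip
  Position 3 ('b'): freq=3, skip
  Position 4 ('d'): freq=3, skip
  Position 5 ('a'): freq=2, skip
  Position 6 ('a'): freq=2, skip
  Position 7 ('b'): freq=3, skip
  Position 8 ('d'): freq=3, skip
  Position 9 ('b'): freq=3, skip
  No unique character found => answer = -1

-1


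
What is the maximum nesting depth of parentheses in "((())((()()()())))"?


Input: "((())((()()()())))"
Tracking depth:
  Position 0 '(': depth becomes 1
  Position 1 '(': depth becomes 2
  Position 2 '(': depth becomes 3
  Position 3 ')': depth becomes 2
  Position 4 ')': depth becomes 1
  Position 5 '(': depth becomes 2
  Position 6 '(': depth becomes 3
  Position 7 '(': depth becomes 4
  Position 8 ')': depth becomes 3
  Position 9 '(': depth becomes 4
  Position 10 ')': depth becomes 3
  Position 11 '(': depth becomes 4
  Position 12 ')': depth becomes 3
  Position 13 '(': depth becomes 4
  Position 14 ')': depth becomes 3
  Position 15 ')': depth becomes 2
  Position 16 ')': depth becomes 1
  Position 17 ')': depth becomes 0
Maximum depth reached: 4

4


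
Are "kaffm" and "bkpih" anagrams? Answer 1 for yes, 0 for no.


Strings: "kaffm", "bkpih"
Sorted first:  affkm
Sorted second: bhikp
Differ at position 0: 'a' vs 'b' => not anagrams

0


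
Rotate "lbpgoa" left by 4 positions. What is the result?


Input: "lbpgoa", rotate left by 4
First 4 characters: "lbpg"
Remaining characters: "oa"
Concatenate remaining + first: "oa" + "lbpg" = "oalbpg"

oalbpg


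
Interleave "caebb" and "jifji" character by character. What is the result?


Interleaving "caebb" and "jifji":
  Position 0: 'c' from first, 'j' from second => "cj"
  Position 1: 'a' from first, 'i' from second => "ai"
  Position 2: 'e' from first, 'f' from second => "ef"
  Position 3: 'b' from first, 'j' from second => "bj"
  Position 4: 'b' from first, 'i' from second => "bi"
Result: cjaiefbjbi

cjaiefbjbi


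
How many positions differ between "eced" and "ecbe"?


Comparing "eced" and "ecbe" position by position:
  Position 0: 'e' vs 'e' => same
  Position 1: 'c' vs 'c' => same
  Position 2: 'e' vs 'b' => DIFFER
  Position 3: 'd' vs 'e' => DIFFER
Positions that differ: 2

2


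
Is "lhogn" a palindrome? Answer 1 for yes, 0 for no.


Input: lhogn
Reversed: ngohl
  Compare pos 0 ('l') with pos 4 ('n'): MISMATCH
  Compare pos 1 ('h') with pos 3 ('g'): MISMATCH
Result: not a palindrome

0


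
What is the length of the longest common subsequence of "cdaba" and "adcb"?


LCS of "cdaba" and "adcb"
DP table:
           a    d    c    b
      0    0    0    0    0
  c   0    0    0    1    1
  d   0    0    1    1    1
  a   0    1    1    1    1
  b   0    1    1    1    2
  a   0    1    1    1    2
LCS length = dp[5][4] = 2

2


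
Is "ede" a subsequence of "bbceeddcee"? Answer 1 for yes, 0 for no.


Check if "ede" is a subsequence of "bbceeddcee"
Greedy scan:
  Position 0 ('b'): no match needed
  Position 1 ('b'): no match needed
  Position 2 ('c'): no match needed
  Position 3 ('e'): matches sub[0] = 'e'
  Position 4 ('e'): no match needed
  Position 5 ('d'): matches sub[1] = 'd'
  Position 6 ('d'): no match needed
  Position 7 ('c'): no match needed
  Position 8 ('e'): matches sub[2] = 'e'
  Position 9 ('e'): no match needed
All 3 characters matched => is a subsequence

1


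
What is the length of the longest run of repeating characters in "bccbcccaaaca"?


Input: "bccbcccaaaca"
Scanning for longest run:
  Position 1 ('c'): new char, reset run to 1
  Position 2 ('c'): continues run of 'c', length=2
  Position 3 ('b'): new char, reset run to 1
  Position 4 ('c'): new char, reset run to 1
  Position 5 ('c'): continues run of 'c', length=2
  Position 6 ('c'): continues run of 'c', length=3
  Position 7 ('a'): new char, reset run to 1
  Position 8 ('a'): continues run of 'a', length=2
  Position 9 ('a'): continues run of 'a', length=3
  Position 10 ('c'): new char, reset run to 1
  Position 11 ('a'): new char, reset run to 1
Longest run: 'c' with length 3

3


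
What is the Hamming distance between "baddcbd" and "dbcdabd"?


Comparing "baddcbd" and "dbcdabd" position by position:
  Position 0: 'b' vs 'd' => differ
  Position 1: 'a' vs 'b' => differ
  Position 2: 'd' vs 'c' => differ
  Position 3: 'd' vs 'd' => same
  Position 4: 'c' vs 'a' => differ
  Position 5: 'b' vs 'b' => same
  Position 6: 'd' vs 'd' => same
Total differences (Hamming distance): 4

4


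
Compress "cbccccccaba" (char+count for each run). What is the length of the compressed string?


Input: cbccccccaba
Runs:
  'c' x 1 => "c1"
  'b' x 1 => "b1"
  'c' x 6 => "c6"
  'a' x 1 => "a1"
  'b' x 1 => "b1"
  'a' x 1 => "a1"
Compressed: "c1b1c6a1b1a1"
Compressed length: 12

12


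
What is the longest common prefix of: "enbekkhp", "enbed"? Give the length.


Words: enbekkhp, enbed
  Position 0: all 'e' => match
  Position 1: all 'n' => match
  Position 2: all 'b' => match
  Position 3: all 'e' => match
  Position 4: ('k', 'd') => mismatch, stop
LCP = "enbe" (length 4)

4


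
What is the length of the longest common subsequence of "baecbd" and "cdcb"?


LCS of "baecbd" and "cdcb"
DP table:
           c    d    c    b
      0    0    0    0    0
  b   0    0    0    0    1
  a   0    0    0    0    1
  e   0    0    0    0    1
  c   0    1    1    1    1
  b   0    1    1    1    2
  d   0    1    2    2    2
LCS length = dp[6][4] = 2

2


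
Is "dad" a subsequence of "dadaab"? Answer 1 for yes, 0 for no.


Check if "dad" is a subsequence of "dadaab"
Greedy scan:
  Position 0 ('d'): matches sub[0] = 'd'
  Position 1 ('a'): matches sub[1] = 'a'
  Position 2 ('d'): matches sub[2] = 'd'
  Position 3 ('a'): no match needed
  Position 4 ('a'): no match needed
  Position 5 ('b'): no match needed
All 3 characters matched => is a subsequence

1


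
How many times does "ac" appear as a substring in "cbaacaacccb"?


Searching for "ac" in "cbaacaacccb"
Scanning each position:
  Position 0: "cb" => no
  Position 1: "ba" => no
  Position 2: "aa" => no
  Position 3: "ac" => MATCH
  Position 4: "ca" => no
  Position 5: "aa" => no
  Position 6: "ac" => MATCH
  Position 7: "cc" => no
  Position 8: "cc" => no
  Position 9: "cb" => no
Total occurrences: 2

2


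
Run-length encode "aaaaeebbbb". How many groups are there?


Input: aaaaeebbbb
Scanning for consecutive runs:
  Group 1: 'a' x 4 (positions 0-3)
  Group 2: 'e' x 2 (positions 4-5)
  Group 3: 'b' x 4 (positions 6-9)
Total groups: 3

3


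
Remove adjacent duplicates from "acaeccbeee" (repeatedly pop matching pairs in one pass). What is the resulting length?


Input: acaeccbeee
Stack-based adjacent duplicate removal:
  Read 'a': push. Stack: a
  Read 'c': push. Stack: ac
  Read 'a': push. Stack: aca
  Read 'e': push. Stack: acae
  Read 'c': push. Stack: acaec
  Read 'c': matches stack top 'c' => pop. Stack: acae
  Read 'b': push. Stack: acaeb
  Read 'e': push. Stack: acaebe
  Read 'e': matches stack top 'e' => pop. Stack: acaeb
  Read 'e': push. Stack: acaebe
Final stack: "acaebe" (length 6)

6


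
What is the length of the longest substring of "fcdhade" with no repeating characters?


Input: "fcdhade"
Sliding window (track last position of each char):
  Position 0 ('f'): window [0,0] length 1 -- new best
  Position 1 ('c'): window [0,1] length 2 -- new best
  Position 2 ('d'): window [0,2] length 3 -- new best
  Position 3 ('h'): window [0,3] length 4 -- new best
  Position 4 ('a'): window [0,4] length 5 -- new best
  Position 5 ('d'): repeat (last at 2), move window start to 3
  Position 5 ('d'): window [3,5] length 3
  Position 6 ('e'): window [3,6] length 4
Longest substring with no repeats: "fcdha" with length 5

5


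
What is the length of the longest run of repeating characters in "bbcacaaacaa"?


Input: "bbcacaaacaa"
Scanning for longest run:
  Position 1 ('b'): continues run of 'b', length=2
  Position 2 ('c'): new char, reset run to 1
  Position 3 ('a'): new char, reset run to 1
  Position 4 ('c'): new char, reset run to 1
  Position 5 ('a'): new char, reset run to 1
  Position 6 ('a'): continues run of 'a', length=2
  Position 7 ('a'): continues run of 'a', length=3
  Position 8 ('c'): new char, reset run to 1
  Position 9 ('a'): new char, reset run to 1
  Position 10 ('a'): continues run of 'a', length=2
Longest run: 'a' with length 3

3


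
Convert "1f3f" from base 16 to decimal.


Input: "1f3f" in base 16
Positional expansion:
  Digit '1' (value 1) x 16^3 = 4096
  Digit 'f' (value 15) x 16^2 = 3840
  Digit '3' (value 3) x 16^1 = 48
  Digit 'f' (value 15) x 16^0 = 15
Sum = 7999

7999


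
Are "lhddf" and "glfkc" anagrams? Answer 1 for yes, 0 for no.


Strings: "lhddf", "glfkc"
Sorted first:  ddfhl
Sorted second: cfgkl
Differ at position 0: 'd' vs 'c' => not anagrams

0


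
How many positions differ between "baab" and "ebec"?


Comparing "baab" and "ebec" position by position:
  Position 0: 'b' vs 'e' => DIFFER
  Position 1: 'a' vs 'b' => DIFFER
  Position 2: 'a' vs 'e' => DIFFER
  Position 3: 'b' vs 'c' => DIFFER
Positions that differ: 4

4


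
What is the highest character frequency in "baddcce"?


Input: baddcce
Character counts:
  'a': 1
  'b': 1
  'c': 2
  'd': 2
  'e': 1
Maximum frequency: 2

2


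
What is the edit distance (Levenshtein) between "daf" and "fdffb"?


Computing edit distance: "daf" -> "fdffb"
DP table:
           f    d    f    f    b
      0    1    2    3    4    5
  d   1    1    1    2    3    4
  a   2    2    2    2    3    4
  f   3    2    3    2    2    3
Edit distance = dp[3][5] = 3

3


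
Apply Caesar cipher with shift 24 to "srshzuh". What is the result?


Caesar cipher: shift "srshzuh" by 24
  's' (pos 18) + 24 = pos 16 = 'q'
  'r' (pos 17) + 24 = pos 15 = 'p'
  's' (pos 18) + 24 = pos 16 = 'q'
  'h' (pos 7) + 24 = pos 5 = 'f'
  'z' (pos 25) + 24 = pos 23 = 'x'
  'u' (pos 20) + 24 = pos 18 = 's'
  'h' (pos 7) + 24 = pos 5 = 'f'
Result: qpqfxsf

qpqfxsf


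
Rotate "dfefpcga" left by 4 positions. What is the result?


Input: "dfefpcga", rotate left by 4
First 4 characters: "dfef"
Remaining characters: "pcga"
Concatenate remaining + first: "pcga" + "dfef" = "pcgadfef"

pcgadfef


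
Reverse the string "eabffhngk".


Input: eabffhngk
Reading characters right to left:
  Position 8: 'k'
  Position 7: 'g'
  Position 6: 'n'
  Position 5: 'h'
  Position 4: 'f'
  Position 3: 'f'
  Position 2: 'b'
  Position 1: 'a'
  Position 0: 'e'
Reversed: kgnhffbae

kgnhffbae


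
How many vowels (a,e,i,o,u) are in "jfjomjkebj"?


Input: jfjomjkebj
Checking each character:
  'j' at position 0: consonant
  'f' at position 1: consonant
  'j' at position 2: consonant
  'o' at position 3: vowel (running total: 1)
  'm' at position 4: consonant
  'j' at position 5: consonant
  'k' at position 6: consonant
  'e' at position 7: vowel (running total: 2)
  'b' at position 8: consonant
  'j' at position 9: consonant
Total vowels: 2

2


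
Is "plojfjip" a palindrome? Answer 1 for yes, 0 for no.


Input: plojfjip
Reversed: pijfjolp
  Compare pos 0 ('p') with pos 7 ('p'): match
  Compare pos 1 ('l') with pos 6 ('i'): MISMATCH
  Compare pos 2 ('o') with pos 5 ('j'): MISMATCH
  Compare pos 3 ('j') with pos 4 ('f'): MISMATCH
Result: not a palindrome

0


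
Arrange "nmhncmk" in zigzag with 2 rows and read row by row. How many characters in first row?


Zigzag "nmhncmk" into 2 rows:
Placing characters:
  'n' => row 0
  'm' => row 1
  'h' => row 0
  'n' => row 1
  'c' => row 0
  'm' => row 1
  'k' => row 0
Rows:
  Row 0: "nhck"
  Row 1: "mnm"
First row length: 4

4


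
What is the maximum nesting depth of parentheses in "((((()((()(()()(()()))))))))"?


Input: "((((()((()(()()(()()))))))))"
Tracking depth:
  Position 0 '(': depth becomes 1
  Position 1 '(': depth becomes 2
  Position 2 '(': depth becomes 3
  Position 3 '(': depth becomes 4
  Position 4 '(': depth becomes 5
  Position 5 ')': depth becomes 4
  Position 6 '(': depth becomes 5
  Position 7 '(': depth becomes 6
  Position 8 '(': depth becomes 7
  Position 9 ')': depth becomes 6
  Position 10 '(': depth becomes 7
  Position 11 '(': depth becomes 8
  Position 12 ')': depth becomes 7
  Position 13 '(': depth becomes 8
  Position 14 ')': depth becomes 7
  Position 15 '(': depth becomes 8
  Position 16 '(': depth becomes 9
  Position 17 ')': depth becomes 8
  Position 18 '(': depth becomes 9
  Position 19 ')': depth becomes 8
  Position 20 ')': depth becomes 7
  Position 21 ')': depth becomes 6
  Position 22 ')': depth becomes 5
  Position 23 ')': depth becomes 4
  Position 24 ')': depth becomes 3
  Position 25 ')': depth becomes 2
  Position 26 ')': depth becomes 1
  Position 27 ')': depth becomes 0
Maximum depth reached: 9

9


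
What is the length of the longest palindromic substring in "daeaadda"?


Input: "daeaadda"
Checking substrings for palindromes:
  [4:8] "adda" (len 4) => palindrome
  [1:4] "aea" (len 3) => palindrome
  [3:5] "aa" (len 2) => palindrome
  [5:7] "dd" (len 2) => palindrome
Longest palindromic substring: "adda" with length 4

4


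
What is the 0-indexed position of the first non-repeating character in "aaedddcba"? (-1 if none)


Input: aaedddcba
Character frequencies:
  'a': 3
  'b': 1
  'c': 1
  'd': 3
  'e': 1
Scanning left to right for freq == 1:
  Position 0 ('a'): freq=3, skip
  Position 1 ('a'): freq=3, skip
  Position 2 ('e'): unique! => answer = 2

2


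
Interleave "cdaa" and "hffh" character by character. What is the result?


Interleaving "cdaa" and "hffh":
  Position 0: 'c' from first, 'h' from second => "ch"
  Position 1: 'd' from first, 'f' from second => "df"
  Position 2: 'a' from first, 'f' from second => "af"
  Position 3: 'a' from first, 'h' from second => "ah"
Result: chdfafah

chdfafah


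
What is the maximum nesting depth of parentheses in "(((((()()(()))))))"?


Input: "(((((()()(()))))))"
Tracking depth:
  Position 0 '(': depth becomes 1
  Position 1 '(': depth becomes 2
  Position 2 '(': depth becomes 3
  Position 3 '(': depth becomes 4
  Position 4 '(': depth becomes 5
  Position 5 '(': depth becomes 6
  Position 6 ')': depth becomes 5
  Position 7 '(': depth becomes 6
  Position 8 ')': depth becomes 5
  Position 9 '(': depth becomes 6
  Position 10 '(': depth becomes 7
  Position 11 ')': depth becomes 6
  Position 12 ')': depth becomes 5
  Position 13 ')': depth becomes 4
  Position 14 ')': depth becomes 3
  Position 15 ')': depth becomes 2
  Position 16 ')': depth becomes 1
  Position 17 ')': depth becomes 0
Maximum depth reached: 7

7
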